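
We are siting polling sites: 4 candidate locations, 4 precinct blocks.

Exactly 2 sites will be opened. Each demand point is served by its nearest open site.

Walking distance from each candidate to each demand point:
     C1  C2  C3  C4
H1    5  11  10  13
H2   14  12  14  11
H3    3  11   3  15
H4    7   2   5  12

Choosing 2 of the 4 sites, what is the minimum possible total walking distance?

Open {H3, H4}.
  C1→H3 3, C2→H4 2, C3→H3 3, C4→H4 12  ⇒ total 20.
Compare {H1, H4}: total 24.
Compare {H2, H4}: total 25.
No size-2 selection does better; minimum is 20.

20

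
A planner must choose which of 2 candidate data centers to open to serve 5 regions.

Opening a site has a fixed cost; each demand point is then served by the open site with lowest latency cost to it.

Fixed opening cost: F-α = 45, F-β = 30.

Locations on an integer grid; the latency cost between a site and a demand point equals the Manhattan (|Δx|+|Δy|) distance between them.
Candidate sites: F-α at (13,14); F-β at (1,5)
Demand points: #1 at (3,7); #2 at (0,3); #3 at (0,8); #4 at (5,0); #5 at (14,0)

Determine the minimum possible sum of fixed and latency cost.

Open {F-β}: assign each demand point to its cheapest open site.
  #1→F-β 4, #2→F-β 3, #3→F-β 4, #4→F-β 9, #5→F-β 18
  latency cost 38, fixed 30 → total 68.
Compare {F-α, F-β}: latency cost 35 + fixed 75 = 110.
Compare {F-α}: latency cost 97 + fixed 45 = 142.

68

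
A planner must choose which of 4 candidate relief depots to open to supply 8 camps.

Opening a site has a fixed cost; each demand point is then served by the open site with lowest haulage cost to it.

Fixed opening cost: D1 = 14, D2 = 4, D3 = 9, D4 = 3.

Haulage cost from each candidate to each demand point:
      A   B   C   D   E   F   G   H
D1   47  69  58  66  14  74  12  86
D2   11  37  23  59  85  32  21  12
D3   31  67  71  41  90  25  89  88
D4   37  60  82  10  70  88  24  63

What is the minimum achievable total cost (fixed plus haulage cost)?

172

Open {D1, D2, D4}: assign each demand point to its cheapest open site.
  A→D2 11, B→D2 37, C→D2 23, D→D4 10, E→D1 14, F→D2 32, G→D1 12, H→D2 12
  haulage cost 151, fixed 21 → total 172.
Compare {D1, D2, D3, D4}: haulage cost 144 + fixed 30 = 174.
Compare {D1, D2, D3}: haulage cost 175 + fixed 27 = 202.
Compare {D1, D2}: haulage cost 200 + fixed 18 = 218.
All other subsets cost ≥ 174. Minimum total cost: 172.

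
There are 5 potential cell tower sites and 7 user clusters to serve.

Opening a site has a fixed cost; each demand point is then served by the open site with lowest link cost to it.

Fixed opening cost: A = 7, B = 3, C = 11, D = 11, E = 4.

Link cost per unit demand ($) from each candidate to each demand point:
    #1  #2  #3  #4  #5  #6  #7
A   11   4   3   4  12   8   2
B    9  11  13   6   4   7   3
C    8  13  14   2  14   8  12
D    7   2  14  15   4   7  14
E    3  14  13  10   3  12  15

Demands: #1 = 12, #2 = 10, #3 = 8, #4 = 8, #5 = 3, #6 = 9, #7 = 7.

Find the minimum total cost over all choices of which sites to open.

215

Open {A, C, D, E}: assign each demand point to its cheapest open site.
  #1→E 12×3=36, #2→D 10×2=20, #3→A 8×3=24, #4→C 8×2=16, #5→E 3×3=9, #6→D 9×7=63, #7→A 7×2=14
  link cost 182, fixed 33 → total 215.
Compare {A, B, C, D, E}: link cost 182 + fixed 36 = 218.
Compare {A, D, E}: link cost 198 + fixed 22 = 220.
Compare {A, B, D, E}: link cost 198 + fixed 25 = 223.
All other subsets cost ≥ 218. Minimum total cost: 215.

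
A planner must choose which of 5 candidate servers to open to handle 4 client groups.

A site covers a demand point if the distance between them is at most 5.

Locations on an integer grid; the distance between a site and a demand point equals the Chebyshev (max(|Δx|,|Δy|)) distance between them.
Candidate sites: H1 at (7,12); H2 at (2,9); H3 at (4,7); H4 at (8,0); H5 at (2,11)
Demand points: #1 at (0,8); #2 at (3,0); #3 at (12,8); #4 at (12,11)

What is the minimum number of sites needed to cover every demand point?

Coverage sets (demand points within 5 of each site):
  H1: {#3, #4}
  H2: {#1}
  H3: {#1}
  H4: {#2}
  H5: {#1}
No 2 sites suffice: every size-2 union leaves at least one demand point uncovered.
But {H1, H2, H4} covers everything, so the minimum is 3.

3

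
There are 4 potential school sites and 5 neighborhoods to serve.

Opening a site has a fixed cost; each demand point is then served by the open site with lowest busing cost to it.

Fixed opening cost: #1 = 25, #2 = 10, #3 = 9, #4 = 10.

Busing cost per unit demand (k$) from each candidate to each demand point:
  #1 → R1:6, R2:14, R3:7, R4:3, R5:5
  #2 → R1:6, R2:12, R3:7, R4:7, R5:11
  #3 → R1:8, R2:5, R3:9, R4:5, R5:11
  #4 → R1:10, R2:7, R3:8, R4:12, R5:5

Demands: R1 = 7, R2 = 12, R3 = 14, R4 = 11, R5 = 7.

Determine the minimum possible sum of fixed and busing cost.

302

Open {#1, #3}: assign each demand point to its cheapest open site.
  R1→#1 7×6=42, R2→#3 12×5=60, R3→#1 14×7=98, R4→#1 11×3=33, R5→#1 7×5=35
  busing cost 268, fixed 34 → total 302.
Compare {#1, #2, #3}: busing cost 268 + fixed 44 = 312.
Compare {#1, #3, #4}: busing cost 268 + fixed 44 = 312.
Compare {#2, #3, #4}: busing cost 290 + fixed 29 = 319.
All other subsets cost ≥ 312. Minimum total cost: 302.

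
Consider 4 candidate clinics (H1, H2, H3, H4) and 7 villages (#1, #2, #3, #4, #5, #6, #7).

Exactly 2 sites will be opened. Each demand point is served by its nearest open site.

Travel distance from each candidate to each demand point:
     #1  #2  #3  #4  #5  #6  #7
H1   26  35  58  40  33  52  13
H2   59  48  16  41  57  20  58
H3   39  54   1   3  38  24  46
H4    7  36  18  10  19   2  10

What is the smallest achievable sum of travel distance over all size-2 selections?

Open {H3, H4}.
  #1→H4 7, #2→H4 36, #3→H3 1, #4→H3 3, #5→H4 19, #6→H4 2, #7→H4 10  ⇒ total 78.
Compare {H2, H4}: total 100.
Compare {H1, H4}: total 101.
No size-2 selection does better; minimum is 78.

78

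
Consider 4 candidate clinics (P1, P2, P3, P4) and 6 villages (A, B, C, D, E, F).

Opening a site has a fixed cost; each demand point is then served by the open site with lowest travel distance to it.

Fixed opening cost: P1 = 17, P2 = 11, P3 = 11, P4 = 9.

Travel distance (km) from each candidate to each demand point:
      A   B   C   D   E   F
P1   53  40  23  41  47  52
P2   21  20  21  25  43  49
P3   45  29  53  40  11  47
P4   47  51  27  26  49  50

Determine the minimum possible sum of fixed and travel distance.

167

Open {P2, P3}: assign each demand point to its cheapest open site.
  A→P2 21, B→P2 20, C→P2 21, D→P2 25, E→P3 11, F→P3 47
  travel distance 145, fixed 22 → total 167.
Compare {P2, P3, P4}: travel distance 145 + fixed 31 = 176.
Compare {P1, P2, P3}: travel distance 145 + fixed 39 = 184.
Compare {P2}: travel distance 179 + fixed 11 = 190.
All other subsets cost ≥ 176. Minimum total cost: 167.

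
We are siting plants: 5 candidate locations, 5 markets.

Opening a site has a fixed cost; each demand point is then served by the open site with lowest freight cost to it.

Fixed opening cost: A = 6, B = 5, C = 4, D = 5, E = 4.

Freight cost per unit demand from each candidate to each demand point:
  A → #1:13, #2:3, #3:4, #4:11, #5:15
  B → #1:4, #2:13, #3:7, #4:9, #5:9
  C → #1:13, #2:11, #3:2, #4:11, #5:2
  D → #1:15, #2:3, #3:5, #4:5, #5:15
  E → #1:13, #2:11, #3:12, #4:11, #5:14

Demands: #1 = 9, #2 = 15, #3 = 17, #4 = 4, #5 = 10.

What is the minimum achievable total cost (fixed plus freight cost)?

169

Open {B, C, D}: assign each demand point to its cheapest open site.
  #1→B 9×4=36, #2→D 15×3=45, #3→C 17×2=34, #4→D 4×5=20, #5→C 10×2=20
  freight cost 155, fixed 14 → total 169.
Compare {B, C, D, E}: freight cost 155 + fixed 18 = 173.
Compare {A, B, C, D}: freight cost 155 + fixed 20 = 175.
Compare {A, B, C, D, E}: freight cost 155 + fixed 24 = 179.
All other subsets cost ≥ 173. Minimum total cost: 169.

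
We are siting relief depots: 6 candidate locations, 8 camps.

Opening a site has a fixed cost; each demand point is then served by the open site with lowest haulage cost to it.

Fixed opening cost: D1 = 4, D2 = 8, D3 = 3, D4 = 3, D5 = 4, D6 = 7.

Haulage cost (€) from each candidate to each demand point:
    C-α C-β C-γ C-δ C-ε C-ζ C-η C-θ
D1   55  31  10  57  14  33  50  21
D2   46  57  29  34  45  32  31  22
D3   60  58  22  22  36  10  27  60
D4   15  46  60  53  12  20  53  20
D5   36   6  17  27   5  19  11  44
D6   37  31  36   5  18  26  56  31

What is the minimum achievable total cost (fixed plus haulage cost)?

103

Open {D1, D3, D4, D5, D6}: assign each demand point to its cheapest open site.
  C-α→D4 15, C-β→D5 6, C-γ→D1 10, C-δ→D6 5, C-ε→D5 5, C-ζ→D3 10, C-η→D5 11, C-θ→D4 20
  haulage cost 82, fixed 21 → total 103.
Compare {D3, D4, D5, D6}: haulage cost 89 + fixed 17 = 106.
Compare {D1, D4, D5, D6}: haulage cost 91 + fixed 18 = 109.
Compare {D1, D2, D3, D4, D5, D6}: haulage cost 82 + fixed 29 = 111.
All other subsets cost ≥ 106. Minimum total cost: 103.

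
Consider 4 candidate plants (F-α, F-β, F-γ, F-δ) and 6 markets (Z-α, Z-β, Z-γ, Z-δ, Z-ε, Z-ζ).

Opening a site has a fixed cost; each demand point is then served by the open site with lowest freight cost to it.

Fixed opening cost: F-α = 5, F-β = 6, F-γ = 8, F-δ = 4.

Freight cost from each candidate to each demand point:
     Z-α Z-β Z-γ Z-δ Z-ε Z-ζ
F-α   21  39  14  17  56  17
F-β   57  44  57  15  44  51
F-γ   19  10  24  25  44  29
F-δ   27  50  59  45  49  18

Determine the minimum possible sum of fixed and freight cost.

134

Open {F-α, F-γ}: assign each demand point to its cheapest open site.
  Z-α→F-γ 19, Z-β→F-γ 10, Z-γ→F-α 14, Z-δ→F-α 17, Z-ε→F-γ 44, Z-ζ→F-α 17
  freight cost 121, fixed 13 → total 134.
Compare {F-α, F-β, F-γ}: freight cost 119 + fixed 19 = 138.
Compare {F-α, F-γ, F-δ}: freight cost 121 + fixed 17 = 138.
Compare {F-α, F-β, F-γ, F-δ}: freight cost 119 + fixed 23 = 142.
All other subsets cost ≥ 138. Minimum total cost: 134.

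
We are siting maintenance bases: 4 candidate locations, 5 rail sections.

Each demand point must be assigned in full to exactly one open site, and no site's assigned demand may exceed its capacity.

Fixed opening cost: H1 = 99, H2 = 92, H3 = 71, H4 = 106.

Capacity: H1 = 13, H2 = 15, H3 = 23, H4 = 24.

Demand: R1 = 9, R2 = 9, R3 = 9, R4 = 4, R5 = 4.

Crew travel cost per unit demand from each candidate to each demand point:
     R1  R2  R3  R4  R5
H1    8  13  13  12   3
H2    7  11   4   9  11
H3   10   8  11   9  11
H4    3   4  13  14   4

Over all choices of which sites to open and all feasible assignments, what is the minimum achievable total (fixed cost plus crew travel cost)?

349

Open {H2, H4}; cheapest assignment that respects the capacities:
  H2 (cap 15, load 13): R3, R4 — cost 9×4 + 4×9 = 72
  H4 (cap 24, load 22): R1, R2, R5 — cost 9×3 + 9×4 + 4×4 = 79
  Shipping 151, fixed 198 → total 349.
  Any other capacity-feasible assignment to {H2, H4} ships for at least 151.
Compare {H3, H4}: its best feasible assignment gives total 391.
Compare {H2, H3, H4}: its best feasible assignment gives total 420.
Every other set of open sites that can feasibly serve all demand totals ≥ 391 even under its best assignment. Minimum: 349.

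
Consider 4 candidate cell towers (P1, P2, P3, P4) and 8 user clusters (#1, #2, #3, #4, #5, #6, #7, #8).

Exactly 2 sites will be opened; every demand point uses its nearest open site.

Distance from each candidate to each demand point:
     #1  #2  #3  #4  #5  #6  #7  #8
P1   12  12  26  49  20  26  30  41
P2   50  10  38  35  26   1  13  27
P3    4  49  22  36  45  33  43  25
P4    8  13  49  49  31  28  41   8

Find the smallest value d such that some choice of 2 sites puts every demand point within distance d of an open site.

Open {P1, P2}.
  Farthest demand point is #4 at distance 35 (to P2); all others are ≤ 35.
With {P2, P3} the worst case is 35.
With {P1, P3} the worst case is 36.
No size-2 selection achieves below 35.

35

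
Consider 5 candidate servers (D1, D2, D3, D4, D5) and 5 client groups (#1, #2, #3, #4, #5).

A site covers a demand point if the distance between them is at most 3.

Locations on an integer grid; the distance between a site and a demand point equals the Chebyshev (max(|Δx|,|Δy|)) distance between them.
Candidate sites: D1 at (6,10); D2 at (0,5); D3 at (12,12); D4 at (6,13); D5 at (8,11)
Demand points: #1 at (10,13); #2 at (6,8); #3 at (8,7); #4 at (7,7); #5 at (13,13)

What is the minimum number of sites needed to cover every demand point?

2

Coverage sets (demand points within 3 of each site):
  D1: {#2, #3, #4}
  D2: {}
  D3: {#1, #5}
  D4: {}
  D5: {#1, #2}
No single site covers all 5 demand points.
But {D1, D3} covers everything, so the minimum is 2.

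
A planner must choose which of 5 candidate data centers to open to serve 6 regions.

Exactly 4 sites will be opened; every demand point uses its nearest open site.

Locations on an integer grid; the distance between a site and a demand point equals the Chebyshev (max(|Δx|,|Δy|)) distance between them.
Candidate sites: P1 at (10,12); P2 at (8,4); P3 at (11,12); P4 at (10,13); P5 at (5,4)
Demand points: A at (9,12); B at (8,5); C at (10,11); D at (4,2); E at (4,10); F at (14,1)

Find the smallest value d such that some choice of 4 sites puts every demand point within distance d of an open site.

6

Open {P1, P2, P3, P4}.
  Farthest demand point is E at distance 6 (to P1); all others are ≤ 6.
With {P1, P2, P3, P5} the worst case is 6.
With {P1, P2, P4, P5} the worst case is 6.
No size-4 selection achieves below 6.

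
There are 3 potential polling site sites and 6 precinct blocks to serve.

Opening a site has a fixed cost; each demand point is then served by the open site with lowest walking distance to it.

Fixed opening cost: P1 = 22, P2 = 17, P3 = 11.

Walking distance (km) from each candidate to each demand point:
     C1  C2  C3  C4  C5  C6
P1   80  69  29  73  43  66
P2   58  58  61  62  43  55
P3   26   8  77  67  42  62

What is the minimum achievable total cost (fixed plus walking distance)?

267

Open {P1, P3}: assign each demand point to its cheapest open site.
  C1→P3 26, C2→P3 8, C3→P1 29, C4→P3 67, C5→P3 42, C6→P3 62
  walking distance 234, fixed 33 → total 267.
Compare {P1, P2, P3}: walking distance 222 + fixed 50 = 272.
Compare {P2, P3}: walking distance 254 + fixed 28 = 282.
Compare {P3}: walking distance 282 + fixed 11 = 293.
All other subsets cost ≥ 272. Minimum total cost: 267.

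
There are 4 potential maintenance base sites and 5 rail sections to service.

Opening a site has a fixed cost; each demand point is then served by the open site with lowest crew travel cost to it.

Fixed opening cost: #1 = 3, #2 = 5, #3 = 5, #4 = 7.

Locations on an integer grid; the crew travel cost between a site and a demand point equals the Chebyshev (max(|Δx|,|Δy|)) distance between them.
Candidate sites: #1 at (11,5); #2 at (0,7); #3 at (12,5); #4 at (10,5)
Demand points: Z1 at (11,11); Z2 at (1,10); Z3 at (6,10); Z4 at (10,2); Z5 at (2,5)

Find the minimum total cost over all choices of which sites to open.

27

Open {#1, #2}: assign each demand point to its cheapest open site.
  Z1→#1 6, Z2→#2 3, Z3→#1 5, Z4→#1 3, Z5→#2 2
  crew travel cost 19, fixed 8 → total 27.
Compare {#2, #3}: crew travel cost 20 + fixed 10 = 30.
Compare {#2, #4}: crew travel cost 19 + fixed 12 = 31.
Compare {#1, #2, #3}: crew travel cost 19 + fixed 13 = 32.
All other subsets cost ≥ 30. Minimum total cost: 27.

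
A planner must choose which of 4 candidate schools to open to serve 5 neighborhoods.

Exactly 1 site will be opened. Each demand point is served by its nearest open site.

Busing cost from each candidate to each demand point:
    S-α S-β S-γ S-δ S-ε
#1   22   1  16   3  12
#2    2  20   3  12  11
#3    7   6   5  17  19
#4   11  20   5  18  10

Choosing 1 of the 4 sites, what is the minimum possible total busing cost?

Open {#2}.
  S-α→#2 2, S-β→#2 20, S-γ→#2 3, S-δ→#2 12, S-ε→#2 11  ⇒ total 48.
Compare {#1}: total 54.
Compare {#3}: total 54.
No size-1 selection does better; minimum is 48.

48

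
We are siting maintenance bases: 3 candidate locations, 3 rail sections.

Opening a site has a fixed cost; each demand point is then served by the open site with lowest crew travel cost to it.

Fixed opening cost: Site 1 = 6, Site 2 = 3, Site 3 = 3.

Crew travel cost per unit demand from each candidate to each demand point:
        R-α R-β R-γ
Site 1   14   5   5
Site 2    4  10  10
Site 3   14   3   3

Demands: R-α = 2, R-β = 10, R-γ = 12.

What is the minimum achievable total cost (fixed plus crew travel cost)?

80

Open {Site 2, Site 3}: assign each demand point to its cheapest open site.
  R-α→Site 2 2×4=8, R-β→Site 3 10×3=30, R-γ→Site 3 12×3=36
  crew travel cost 74, fixed 6 → total 80.
Compare {Site 1, Site 2, Site 3}: crew travel cost 74 + fixed 12 = 86.
Compare {Site 3}: crew travel cost 94 + fixed 3 = 97.
Compare {Site 1, Site 3}: crew travel cost 94 + fixed 9 = 103.
All other subsets cost ≥ 86. Minimum total cost: 80.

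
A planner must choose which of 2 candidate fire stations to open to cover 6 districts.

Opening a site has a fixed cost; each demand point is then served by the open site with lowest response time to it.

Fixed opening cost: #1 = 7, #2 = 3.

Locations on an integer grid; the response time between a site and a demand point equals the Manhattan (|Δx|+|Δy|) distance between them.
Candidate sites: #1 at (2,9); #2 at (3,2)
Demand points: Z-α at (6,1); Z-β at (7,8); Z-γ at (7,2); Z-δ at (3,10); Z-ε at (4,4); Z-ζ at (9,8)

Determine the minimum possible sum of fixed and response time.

Open {#1, #2}: assign each demand point to its cheapest open site.
  Z-α→#2 4, Z-β→#1 6, Z-γ→#2 4, Z-δ→#1 2, Z-ε→#2 3, Z-ζ→#1 8
  response time 27, fixed 10 → total 37.
Compare {#2}: response time 41 + fixed 3 = 44.
Compare {#1}: response time 47 + fixed 7 = 54.

37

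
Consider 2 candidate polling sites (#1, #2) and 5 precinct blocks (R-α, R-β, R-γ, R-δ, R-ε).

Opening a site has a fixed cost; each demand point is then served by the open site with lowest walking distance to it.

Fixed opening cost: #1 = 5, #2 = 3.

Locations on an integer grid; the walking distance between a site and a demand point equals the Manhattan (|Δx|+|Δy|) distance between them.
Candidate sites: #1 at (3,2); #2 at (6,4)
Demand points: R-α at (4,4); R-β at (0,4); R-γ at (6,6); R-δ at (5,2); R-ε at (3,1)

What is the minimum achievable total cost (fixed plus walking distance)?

20

Open {#1, #2}: assign each demand point to its cheapest open site.
  R-α→#2 2, R-β→#1 5, R-γ→#2 2, R-δ→#1 2, R-ε→#1 1
  walking distance 12, fixed 8 → total 20.
Compare {#2}: walking distance 19 + fixed 3 = 22.
Compare {#1}: walking distance 18 + fixed 5 = 23.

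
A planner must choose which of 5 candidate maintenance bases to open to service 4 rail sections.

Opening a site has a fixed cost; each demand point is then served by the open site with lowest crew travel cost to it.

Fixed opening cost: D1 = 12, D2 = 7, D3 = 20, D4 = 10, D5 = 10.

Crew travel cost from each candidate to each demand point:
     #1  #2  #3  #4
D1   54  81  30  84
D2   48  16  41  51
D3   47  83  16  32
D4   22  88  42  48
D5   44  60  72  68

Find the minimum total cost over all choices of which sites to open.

123

Open {D2, D3, D4}: assign each demand point to its cheapest open site.
  #1→D4 22, #2→D2 16, #3→D3 16, #4→D3 32
  crew travel cost 86, fixed 37 → total 123.
Compare {D2, D3, D4, D5}: crew travel cost 86 + fixed 47 = 133.
Compare {D1, D2, D3, D4}: crew travel cost 86 + fixed 49 = 135.
Compare {D2, D3}: crew travel cost 111 + fixed 27 = 138.
All other subsets cost ≥ 133. Minimum total cost: 123.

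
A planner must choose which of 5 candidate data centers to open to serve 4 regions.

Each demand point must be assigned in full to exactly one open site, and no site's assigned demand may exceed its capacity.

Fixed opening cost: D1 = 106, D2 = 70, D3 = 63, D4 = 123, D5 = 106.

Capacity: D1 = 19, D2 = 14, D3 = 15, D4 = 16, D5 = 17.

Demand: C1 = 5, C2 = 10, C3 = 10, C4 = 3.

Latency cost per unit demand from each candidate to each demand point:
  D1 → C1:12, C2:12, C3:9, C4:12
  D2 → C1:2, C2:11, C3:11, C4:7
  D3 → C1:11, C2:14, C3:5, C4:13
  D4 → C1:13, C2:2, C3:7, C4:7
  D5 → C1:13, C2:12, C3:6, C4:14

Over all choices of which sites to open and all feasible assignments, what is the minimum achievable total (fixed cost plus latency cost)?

Open {D3, D4}; cheapest assignment that respects the capacities:
  D3 (cap 15, load 15): C1, C3 — cost 5×11 + 10×5 = 105
  D4 (cap 16, load 13): C2, C4 — cost 10×2 + 3×7 = 41
  Shipping 146, fixed 186 → total 332.
  Any other capacity-feasible assignment to {D3, D4} ships for at least 146.
Compare {D2, D3, D4}: its best feasible assignment gives total 357.
Compare {D2, D3}: its best feasible assignment gives total 369.
Every other set of open sites that can feasibly serve all demand totals ≥ 357 even under its best assignment. Minimum: 332.

332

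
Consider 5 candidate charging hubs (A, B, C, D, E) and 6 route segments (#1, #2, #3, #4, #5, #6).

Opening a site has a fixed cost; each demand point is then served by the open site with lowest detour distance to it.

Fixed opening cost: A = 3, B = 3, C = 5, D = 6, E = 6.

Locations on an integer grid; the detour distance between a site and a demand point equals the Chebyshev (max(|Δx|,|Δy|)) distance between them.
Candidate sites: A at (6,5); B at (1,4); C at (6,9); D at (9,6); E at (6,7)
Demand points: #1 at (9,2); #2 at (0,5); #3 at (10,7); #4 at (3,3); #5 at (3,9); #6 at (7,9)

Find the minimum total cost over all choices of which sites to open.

Open {A, B}: assign each demand point to its cheapest open site.
  #1→A 3, #2→B 1, #3→A 4, #4→B 2, #5→A 4, #6→A 4
  detour distance 18, fixed 6 → total 24.
Compare {B, D}: detour distance 16 + fixed 9 = 25.
Compare {A, B, C}: detour distance 14 + fixed 11 = 25.
Compare {B, C}: detour distance 18 + fixed 8 = 26.
All other subsets cost ≥ 25. Minimum total cost: 24.

24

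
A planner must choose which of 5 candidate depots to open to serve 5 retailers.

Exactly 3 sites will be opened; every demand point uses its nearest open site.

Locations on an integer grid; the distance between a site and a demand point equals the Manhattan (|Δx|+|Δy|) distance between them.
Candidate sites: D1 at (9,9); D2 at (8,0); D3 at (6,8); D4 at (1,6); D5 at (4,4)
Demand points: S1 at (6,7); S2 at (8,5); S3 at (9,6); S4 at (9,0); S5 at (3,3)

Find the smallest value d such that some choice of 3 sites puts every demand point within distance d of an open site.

Open {D1, D2, D4}.
  Farthest demand point is S1 at distance 5 (to D1); all others are ≤ 5.
With {D1, D2, D5} the worst case is 5.
With {D2, D3, D4} the worst case is 5.
No size-3 selection achieves below 5.

5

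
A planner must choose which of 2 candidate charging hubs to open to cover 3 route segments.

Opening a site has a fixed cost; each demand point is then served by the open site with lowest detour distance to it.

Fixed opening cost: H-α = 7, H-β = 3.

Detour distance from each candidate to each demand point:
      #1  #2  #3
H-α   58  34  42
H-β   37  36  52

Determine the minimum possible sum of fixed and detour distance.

Open {H-α, H-β}: assign each demand point to its cheapest open site.
  #1→H-β 37, #2→H-α 34, #3→H-α 42
  detour distance 113, fixed 10 → total 123.
Compare {H-β}: detour distance 125 + fixed 3 = 128.
Compare {H-α}: detour distance 134 + fixed 7 = 141.

123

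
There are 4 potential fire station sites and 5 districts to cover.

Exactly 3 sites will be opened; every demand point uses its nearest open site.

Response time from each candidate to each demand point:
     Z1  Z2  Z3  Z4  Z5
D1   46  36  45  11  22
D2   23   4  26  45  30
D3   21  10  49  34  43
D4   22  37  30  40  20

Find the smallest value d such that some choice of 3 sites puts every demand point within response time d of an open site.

Open {D1, D2, D3}.
  Farthest demand point is Z3 at response time 26 (to D2); all others are ≤ 26.
With {D1, D2, D4} the worst case is 26.
With {D1, D3, D4} the worst case is 30.
No size-3 selection achieves below 26.

26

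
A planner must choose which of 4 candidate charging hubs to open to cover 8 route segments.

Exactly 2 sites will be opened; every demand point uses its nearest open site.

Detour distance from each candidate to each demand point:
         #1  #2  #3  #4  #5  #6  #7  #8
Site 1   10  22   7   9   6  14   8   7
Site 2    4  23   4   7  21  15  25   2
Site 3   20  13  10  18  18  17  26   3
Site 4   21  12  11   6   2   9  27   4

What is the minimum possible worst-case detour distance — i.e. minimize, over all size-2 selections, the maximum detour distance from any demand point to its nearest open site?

Open {Site 1, Site 4}.
  Farthest demand point is #2 at detour distance 12 (to Site 4); all others are ≤ 12.
With {Site 1, Site 3} the worst case is 14.
With {Site 1, Site 2} the worst case is 22.
No size-2 selection achieves below 12.

12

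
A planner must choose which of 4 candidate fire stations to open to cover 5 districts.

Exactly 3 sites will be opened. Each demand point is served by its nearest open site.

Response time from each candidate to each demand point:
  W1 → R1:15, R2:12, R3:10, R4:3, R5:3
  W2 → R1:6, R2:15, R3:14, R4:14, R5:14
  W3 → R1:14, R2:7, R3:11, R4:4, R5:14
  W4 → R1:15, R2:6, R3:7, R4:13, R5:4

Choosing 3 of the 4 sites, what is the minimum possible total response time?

Open {W1, W2, W4}.
  R1→W2 6, R2→W4 6, R3→W4 7, R4→W1 3, R5→W1 3  ⇒ total 25.
Compare {W2, W3, W4}: total 27.
Compare {W1, W2, W3}: total 29.
No size-3 selection does better; minimum is 25.

25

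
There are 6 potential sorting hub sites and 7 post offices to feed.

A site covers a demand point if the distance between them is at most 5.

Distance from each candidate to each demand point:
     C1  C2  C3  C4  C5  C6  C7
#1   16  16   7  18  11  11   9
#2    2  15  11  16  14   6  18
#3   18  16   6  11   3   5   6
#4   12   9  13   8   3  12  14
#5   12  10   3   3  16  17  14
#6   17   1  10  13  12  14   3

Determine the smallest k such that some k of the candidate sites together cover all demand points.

4

Coverage sets (demand points within 5 of each site):
  #1: {}
  #2: {C1}
  #3: {C5, C6}
  #4: {C5}
  #5: {C3, C4}
  #6: {C2, C7}
No 3 sites suffice: every size-3 union leaves at least one demand point uncovered.
But {#2, #3, #5, #6} covers everything, so the minimum is 4.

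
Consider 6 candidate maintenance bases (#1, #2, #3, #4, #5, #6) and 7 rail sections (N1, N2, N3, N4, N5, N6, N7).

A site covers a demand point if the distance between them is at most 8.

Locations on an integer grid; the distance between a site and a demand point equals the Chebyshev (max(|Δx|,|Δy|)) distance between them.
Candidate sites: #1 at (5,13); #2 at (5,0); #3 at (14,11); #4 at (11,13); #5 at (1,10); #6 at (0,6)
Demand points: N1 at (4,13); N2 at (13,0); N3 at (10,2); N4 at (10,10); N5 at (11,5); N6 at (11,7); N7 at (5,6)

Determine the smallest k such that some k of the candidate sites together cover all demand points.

Coverage sets (demand points within 8 of each site):
  #1: {N1, N4, N5, N6, N7}
  #2: {N2, N3, N5, N6, N7}
  #3: {N4, N5, N6}
  #4: {N1, N4, N5, N6, N7}
  #5: {N1, N7}
  #6: {N1, N7}
No single site covers all 7 demand points.
But {#1, #2} covers everything, so the minimum is 2.

2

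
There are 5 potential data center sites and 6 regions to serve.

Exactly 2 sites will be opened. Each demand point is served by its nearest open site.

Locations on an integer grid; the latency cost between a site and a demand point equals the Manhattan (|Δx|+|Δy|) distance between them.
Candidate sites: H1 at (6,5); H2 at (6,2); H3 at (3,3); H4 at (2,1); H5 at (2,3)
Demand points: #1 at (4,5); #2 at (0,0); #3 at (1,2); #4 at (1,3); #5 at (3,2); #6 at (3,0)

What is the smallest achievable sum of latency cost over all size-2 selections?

Open {H3, H4}.
  #1→H3 3, #2→H4 3, #3→H4 2, #4→H3 2, #5→H3 1, #6→H4 2  ⇒ total 13.
Compare {H1, H4}: total 14.
Compare {H4, H5}: total 14.
No size-2 selection does better; minimum is 13.

13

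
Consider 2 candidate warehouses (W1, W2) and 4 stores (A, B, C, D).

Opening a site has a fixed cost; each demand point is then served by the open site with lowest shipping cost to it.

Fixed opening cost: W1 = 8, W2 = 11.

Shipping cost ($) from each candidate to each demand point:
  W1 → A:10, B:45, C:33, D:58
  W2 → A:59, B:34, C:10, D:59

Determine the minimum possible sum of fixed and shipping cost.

Open {W1, W2}: assign each demand point to its cheapest open site.
  A→W1 10, B→W2 34, C→W2 10, D→W1 58
  shipping cost 112, fixed 19 → total 131.
Compare {W1}: shipping cost 146 + fixed 8 = 154.
Compare {W2}: shipping cost 162 + fixed 11 = 173.

131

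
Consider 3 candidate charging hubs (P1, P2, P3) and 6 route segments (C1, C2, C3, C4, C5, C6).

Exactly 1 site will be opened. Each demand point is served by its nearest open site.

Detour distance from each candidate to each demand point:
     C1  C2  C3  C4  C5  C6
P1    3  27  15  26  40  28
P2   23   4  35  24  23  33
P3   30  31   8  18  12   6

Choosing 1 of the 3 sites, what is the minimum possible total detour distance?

105

Open {P3}.
  C1→P3 30, C2→P3 31, C3→P3 8, C4→P3 18, C5→P3 12, C6→P3 6  ⇒ total 105.
Compare {P1}: total 139.
Compare {P2}: total 142.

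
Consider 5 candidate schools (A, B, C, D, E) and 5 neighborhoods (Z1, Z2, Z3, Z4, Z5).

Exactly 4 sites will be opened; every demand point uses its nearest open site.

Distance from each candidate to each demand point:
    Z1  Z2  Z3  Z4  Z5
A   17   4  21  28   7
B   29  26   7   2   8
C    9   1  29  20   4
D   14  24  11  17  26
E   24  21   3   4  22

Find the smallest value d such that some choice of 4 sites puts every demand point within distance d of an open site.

Open {A, B, C, D}.
  Farthest demand point is Z1 at distance 9 (to C); all others are ≤ 9.
With {A, B, C, E} the worst case is 9.
With {A, C, D, E} the worst case is 9.
No size-4 selection achieves below 9.

9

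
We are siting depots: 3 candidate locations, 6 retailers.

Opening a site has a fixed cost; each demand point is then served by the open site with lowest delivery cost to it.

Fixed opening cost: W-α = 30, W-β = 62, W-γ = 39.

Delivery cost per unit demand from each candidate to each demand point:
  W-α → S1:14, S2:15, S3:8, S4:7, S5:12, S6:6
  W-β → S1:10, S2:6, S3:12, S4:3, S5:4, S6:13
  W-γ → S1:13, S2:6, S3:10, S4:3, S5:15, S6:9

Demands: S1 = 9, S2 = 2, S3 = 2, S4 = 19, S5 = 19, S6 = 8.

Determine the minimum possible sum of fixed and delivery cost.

Open {W-α, W-β}: assign each demand point to its cheapest open site.
  S1→W-β 9×10=90, S2→W-β 2×6=12, S3→W-α 2×8=16, S4→W-β 19×3=57, S5→W-β 19×4=76, S6→W-α 8×6=48
  delivery cost 299, fixed 92 → total 391.
Compare {W-β}: delivery cost 363 + fixed 62 = 425.
Compare {W-β, W-γ}: delivery cost 327 + fixed 101 = 428.
Compare {W-α, W-β, W-γ}: delivery cost 299 + fixed 131 = 430.
All other subsets cost ≥ 425. Minimum total cost: 391.

391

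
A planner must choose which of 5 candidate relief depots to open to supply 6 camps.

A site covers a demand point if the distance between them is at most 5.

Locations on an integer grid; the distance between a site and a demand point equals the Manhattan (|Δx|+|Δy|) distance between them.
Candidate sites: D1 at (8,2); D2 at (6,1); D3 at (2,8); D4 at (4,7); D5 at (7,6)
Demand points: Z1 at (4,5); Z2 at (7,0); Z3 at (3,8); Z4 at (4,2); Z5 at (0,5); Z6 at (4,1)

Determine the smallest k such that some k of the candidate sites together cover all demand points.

Coverage sets (demand points within 5 of each site):
  D1: {Z2, Z4, Z6}
  D2: {Z2, Z4, Z6}
  D3: {Z1, Z3, Z5}
  D4: {Z1, Z3, Z4}
  D5: {Z1}
No single site covers all 6 demand points.
But {D1, D3} covers everything, so the minimum is 2.

2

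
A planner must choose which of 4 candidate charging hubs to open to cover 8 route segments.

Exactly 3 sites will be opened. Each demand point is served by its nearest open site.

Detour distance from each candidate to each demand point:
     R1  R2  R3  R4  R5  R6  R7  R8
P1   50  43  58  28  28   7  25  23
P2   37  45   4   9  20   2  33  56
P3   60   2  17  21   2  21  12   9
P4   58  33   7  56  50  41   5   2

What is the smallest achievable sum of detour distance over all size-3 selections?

63

Open {P2, P3, P4}.
  R1→P2 37, R2→P3 2, R3→P2 4, R4→P2 9, R5→P3 2, R6→P2 2, R7→P4 5, R8→P4 2  ⇒ total 63.
Compare {P1, P2, P3}: total 77.
Compare {P1, P3, P4}: total 96.
No size-3 selection does better; minimum is 63.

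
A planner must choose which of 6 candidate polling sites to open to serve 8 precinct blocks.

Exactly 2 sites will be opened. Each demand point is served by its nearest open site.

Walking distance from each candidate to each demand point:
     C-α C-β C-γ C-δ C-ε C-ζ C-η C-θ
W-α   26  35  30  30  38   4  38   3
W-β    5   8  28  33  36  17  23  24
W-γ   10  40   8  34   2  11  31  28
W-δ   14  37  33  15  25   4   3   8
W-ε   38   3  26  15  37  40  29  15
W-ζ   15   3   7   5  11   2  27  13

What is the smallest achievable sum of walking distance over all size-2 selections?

Open {W-δ, W-ζ}.
  C-α→W-δ 14, C-β→W-ζ 3, C-γ→W-ζ 7, C-δ→W-ζ 5, C-ε→W-ζ 11, C-ζ→W-ζ 2, C-η→W-δ 3, C-θ→W-δ 8  ⇒ total 53.
Compare {W-β, W-ζ}: total 69.
Compare {W-γ, W-ζ}: total 69.
No size-2 selection does better; minimum is 53.

53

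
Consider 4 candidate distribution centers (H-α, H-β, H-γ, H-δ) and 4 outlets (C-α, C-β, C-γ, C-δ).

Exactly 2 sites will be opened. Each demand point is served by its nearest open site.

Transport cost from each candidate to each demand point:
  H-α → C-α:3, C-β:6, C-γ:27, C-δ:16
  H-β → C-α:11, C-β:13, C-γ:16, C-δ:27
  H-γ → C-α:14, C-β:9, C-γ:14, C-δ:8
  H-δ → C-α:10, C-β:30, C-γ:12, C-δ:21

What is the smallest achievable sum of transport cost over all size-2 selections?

Open {H-α, H-γ}.
  C-α→H-α 3, C-β→H-α 6, C-γ→H-γ 14, C-δ→H-γ 8  ⇒ total 31.
Compare {H-α, H-δ}: total 37.
Compare {H-γ, H-δ}: total 39.
No size-2 selection does better; minimum is 31.

31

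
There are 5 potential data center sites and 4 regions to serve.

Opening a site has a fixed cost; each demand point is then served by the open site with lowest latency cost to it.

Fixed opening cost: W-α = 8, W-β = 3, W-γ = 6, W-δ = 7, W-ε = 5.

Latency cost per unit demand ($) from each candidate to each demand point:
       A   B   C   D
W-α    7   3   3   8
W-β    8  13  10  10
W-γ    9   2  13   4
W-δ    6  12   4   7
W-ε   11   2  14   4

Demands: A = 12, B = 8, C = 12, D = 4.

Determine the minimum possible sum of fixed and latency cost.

160

Open {W-α, W-δ, W-ε}: assign each demand point to its cheapest open site.
  A→W-δ 12×6=72, B→W-ε 8×2=16, C→W-α 12×3=36, D→W-ε 4×4=16
  latency cost 140, fixed 20 → total 160.
Compare {W-α, W-γ, W-δ}: latency cost 140 + fixed 21 = 161.
Compare {W-α, W-β, W-δ, W-ε}: latency cost 140 + fixed 23 = 163.
Compare {W-δ, W-ε}: latency cost 152 + fixed 12 = 164.
All other subsets cost ≥ 161. Minimum total cost: 160.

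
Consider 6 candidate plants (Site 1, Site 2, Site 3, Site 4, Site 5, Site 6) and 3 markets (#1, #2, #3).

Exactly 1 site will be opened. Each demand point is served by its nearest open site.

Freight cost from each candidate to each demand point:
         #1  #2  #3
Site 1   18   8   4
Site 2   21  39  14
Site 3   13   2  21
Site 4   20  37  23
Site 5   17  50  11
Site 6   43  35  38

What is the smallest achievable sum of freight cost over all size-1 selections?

Open {Site 1}.
  #1→Site 1 18, #2→Site 1 8, #3→Site 1 4  ⇒ total 30.
Compare {Site 3}: total 36.
Compare {Site 2}: total 74.
No size-1 selection does better; minimum is 30.

30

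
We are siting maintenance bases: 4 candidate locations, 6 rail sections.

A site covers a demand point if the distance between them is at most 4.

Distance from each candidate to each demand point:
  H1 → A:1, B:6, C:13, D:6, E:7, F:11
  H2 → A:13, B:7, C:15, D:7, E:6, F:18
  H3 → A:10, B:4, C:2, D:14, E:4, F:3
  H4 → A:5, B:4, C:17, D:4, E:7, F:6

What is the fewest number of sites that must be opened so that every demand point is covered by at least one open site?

3

Coverage sets (demand points within 4 of each site):
  H1: {A}
  H2: {}
  H3: {B, C, E, F}
  H4: {B, D}
No 2 sites suffice: every size-2 union leaves at least one demand point uncovered.
But {H1, H3, H4} covers everything, so the minimum is 3.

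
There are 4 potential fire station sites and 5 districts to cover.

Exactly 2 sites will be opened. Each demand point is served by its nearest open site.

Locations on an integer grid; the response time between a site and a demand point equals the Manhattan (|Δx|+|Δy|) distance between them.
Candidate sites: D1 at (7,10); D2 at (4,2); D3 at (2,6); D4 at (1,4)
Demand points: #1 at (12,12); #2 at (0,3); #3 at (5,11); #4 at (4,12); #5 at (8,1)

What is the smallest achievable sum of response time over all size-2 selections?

Open {D1, D2}.
  #1→D1 7, #2→D2 5, #3→D1 3, #4→D1 5, #5→D2 5  ⇒ total 25.
Compare {D1, D4}: total 27.
Compare {D1, D3}: total 30.
No size-2 selection does better; minimum is 25.

25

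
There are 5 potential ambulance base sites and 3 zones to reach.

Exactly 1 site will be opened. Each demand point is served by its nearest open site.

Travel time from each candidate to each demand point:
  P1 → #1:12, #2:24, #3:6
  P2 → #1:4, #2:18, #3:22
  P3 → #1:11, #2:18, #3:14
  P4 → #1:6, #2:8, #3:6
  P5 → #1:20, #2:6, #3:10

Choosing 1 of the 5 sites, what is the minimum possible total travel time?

20

Open {P4}.
  #1→P4 6, #2→P4 8, #3→P4 6  ⇒ total 20.
Compare {P5}: total 36.
Compare {P1}: total 42.
No size-1 selection does better; minimum is 20.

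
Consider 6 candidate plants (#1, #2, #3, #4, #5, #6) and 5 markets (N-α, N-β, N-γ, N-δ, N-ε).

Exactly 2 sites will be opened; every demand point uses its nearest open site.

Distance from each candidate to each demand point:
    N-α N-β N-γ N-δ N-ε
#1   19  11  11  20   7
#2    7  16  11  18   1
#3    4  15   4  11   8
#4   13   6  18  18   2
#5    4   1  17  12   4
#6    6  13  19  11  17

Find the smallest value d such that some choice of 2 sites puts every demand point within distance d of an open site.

Open {#1, #3}.
  Farthest demand point is N-β at distance 11 (to #1); all others are ≤ 11.
With {#1, #6} the worst case is 11.
With {#3, #4} the worst case is 11.
No size-2 selection achieves below 11.

11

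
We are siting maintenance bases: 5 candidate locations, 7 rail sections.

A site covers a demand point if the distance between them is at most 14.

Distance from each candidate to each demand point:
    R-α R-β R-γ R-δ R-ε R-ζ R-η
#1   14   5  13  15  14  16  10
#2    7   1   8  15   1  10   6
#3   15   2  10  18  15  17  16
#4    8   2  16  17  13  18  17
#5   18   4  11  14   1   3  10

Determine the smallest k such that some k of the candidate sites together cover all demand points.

2

Coverage sets (demand points within 14 of each site):
  #1: {R-α, R-β, R-γ, R-ε, R-η}
  #2: {R-α, R-β, R-γ, R-ε, R-ζ, R-η}
  #3: {R-β, R-γ}
  #4: {R-α, R-β, R-ε}
  #5: {R-β, R-γ, R-δ, R-ε, R-ζ, R-η}
No single site covers all 7 demand points.
But {#1, #5} covers everything, so the minimum is 2.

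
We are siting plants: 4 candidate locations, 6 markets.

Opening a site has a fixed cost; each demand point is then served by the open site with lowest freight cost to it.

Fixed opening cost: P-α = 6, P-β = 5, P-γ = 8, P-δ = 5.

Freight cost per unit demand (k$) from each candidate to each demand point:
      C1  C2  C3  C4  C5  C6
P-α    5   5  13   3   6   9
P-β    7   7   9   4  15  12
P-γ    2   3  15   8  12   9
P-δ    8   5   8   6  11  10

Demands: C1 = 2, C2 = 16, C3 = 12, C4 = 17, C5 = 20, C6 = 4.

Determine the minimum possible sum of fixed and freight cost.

Open {P-α, P-γ, P-δ}: assign each demand point to its cheapest open site.
  C1→P-γ 2×2=4, C2→P-γ 16×3=48, C3→P-δ 12×8=96, C4→P-α 17×3=51, C5→P-α 20×6=120, C6→P-α 4×9=36
  freight cost 355, fixed 19 → total 374.
Compare {P-α, P-β, P-γ, P-δ}: freight cost 355 + fixed 24 = 379.
Compare {P-α, P-β, P-γ}: freight cost 367 + fixed 19 = 386.
Compare {P-α, P-δ}: freight cost 393 + fixed 11 = 404.
All other subsets cost ≥ 379. Minimum total cost: 374.

374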